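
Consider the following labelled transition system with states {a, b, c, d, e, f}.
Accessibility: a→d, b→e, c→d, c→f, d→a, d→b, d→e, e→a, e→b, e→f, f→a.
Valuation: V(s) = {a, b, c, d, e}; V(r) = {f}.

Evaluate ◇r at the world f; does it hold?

No

Recall that ◇ψ holds at a world iff ψ holds at some accessible world.
At f: ◇r requires r at some successor in {a}.
  At a: r is false.
So ◇r is false at f.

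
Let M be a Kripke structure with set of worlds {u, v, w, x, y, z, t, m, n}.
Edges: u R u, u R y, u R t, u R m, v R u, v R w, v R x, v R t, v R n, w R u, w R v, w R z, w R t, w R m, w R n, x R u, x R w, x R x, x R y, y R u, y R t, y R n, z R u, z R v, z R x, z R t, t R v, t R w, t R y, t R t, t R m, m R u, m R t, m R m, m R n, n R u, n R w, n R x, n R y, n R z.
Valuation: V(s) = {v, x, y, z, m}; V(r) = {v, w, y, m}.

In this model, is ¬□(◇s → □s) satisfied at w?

Recall that □ψ holds at a world iff ψ holds at every accessible world, and ◇ψ holds iff ψ holds at some accessible world.
At w: □(◇s → □s) is false, so ¬□(◇s → □s) is true.
  At w: □(◇s → □s) requires ◇s → □s at every successor {u, v, z, t, m, n}.
    ◇s → □s fails at u, so □(◇s → □s) is false at w.
      At u: ◇s is true, □s is false, so ◇s → □s is false.

Yes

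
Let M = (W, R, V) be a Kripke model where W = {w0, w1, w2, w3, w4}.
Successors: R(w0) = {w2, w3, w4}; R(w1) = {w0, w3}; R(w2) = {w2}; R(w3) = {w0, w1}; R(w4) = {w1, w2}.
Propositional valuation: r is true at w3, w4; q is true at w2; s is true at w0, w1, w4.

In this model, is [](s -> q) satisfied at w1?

Recall that []ψ holds at a world iff ψ holds at every accessible world, and <>ψ holds iff ψ holds at some accessible world.
At w1: [](s -> q) requires s -> q at every successor {w0, w3}.
  s -> q fails at w0, so [](s -> q) is false at w1.

No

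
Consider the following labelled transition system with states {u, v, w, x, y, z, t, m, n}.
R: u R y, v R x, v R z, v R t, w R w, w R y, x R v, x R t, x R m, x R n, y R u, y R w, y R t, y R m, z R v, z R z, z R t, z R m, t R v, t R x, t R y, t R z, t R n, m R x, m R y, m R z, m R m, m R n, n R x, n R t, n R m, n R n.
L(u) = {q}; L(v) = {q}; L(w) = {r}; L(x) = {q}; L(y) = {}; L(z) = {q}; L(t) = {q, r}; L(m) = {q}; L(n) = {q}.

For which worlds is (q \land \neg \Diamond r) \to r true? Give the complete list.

v, w, x, y, z, t, n

Let φ = (q \land \neg \Diamond r) \to r. Evaluate φ at each world:
  u (successors {y}): φ is false.
  v (successors {x, z, t}): φ is true.
  w (successors {w, y}): φ is true.
  x (successors {v, t, m, n}): φ is true.
  y (successors {u, w, t, m}): φ is true.
  z (successors {v, z, t, m}): φ is true.
  t (successors {v, x, y, z, n}): φ is true.
  m (successors {x, y, z, m, n}): φ is false.
  n (successors {x, t, m, n}): φ is true.
For instance, at t:
  At t: q \land \neg \Diamond r is true, r is true, so (q \land \neg \Diamond r) \to r is true.
    At t: q is true, \neg \Diamond r is true, so q \land \neg \Diamond r is true.
      At t: \Diamond r is false, so \neg \Diamond r is true.
Satisfying worlds: {v, w, x, y, z, t, n}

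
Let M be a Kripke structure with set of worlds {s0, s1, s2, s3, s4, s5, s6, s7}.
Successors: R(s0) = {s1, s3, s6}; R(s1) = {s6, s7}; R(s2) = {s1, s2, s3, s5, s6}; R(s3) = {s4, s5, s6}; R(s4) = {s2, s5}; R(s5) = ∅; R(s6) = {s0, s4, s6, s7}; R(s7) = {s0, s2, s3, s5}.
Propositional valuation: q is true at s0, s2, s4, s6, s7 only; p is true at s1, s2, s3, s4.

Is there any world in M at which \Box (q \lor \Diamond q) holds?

Yes

Let φ = \Box (q \lor \Diamond q). Evaluate φ at each world:
  s0 (successors {s1, s3, s6}): φ is true.
  s1 (successors {s6, s7}): φ is true.
  s2 (successors {s1, s2, s3, s5, s6}): φ is false.
  s3 (successors {s4, s5, s6}): φ is false.
  s4 (successors {s2, s5}): φ is false.
  s5 (successors ∅): φ is true.
  s6 (successors {s0, s4, s6, s7}): φ is true.
  s7 (successors {s0, s2, s3, s5}): φ is false.
Detail at s0 (witness):
  At s0: \Box (q \lor \Diamond q) requires q \lor \Diamond q at every successor {s1, s3, s6}.
      At s1: q is false, \Diamond q is true, so q \lor \Diamond q is true.
      At s3: q is false, \Diamond q is true, so q \lor \Diamond q is true.
      At s6: q is true, \Diamond q is true, so q \lor \Diamond q is true.
  So \Box (q \lor \Diamond q) is true at s0.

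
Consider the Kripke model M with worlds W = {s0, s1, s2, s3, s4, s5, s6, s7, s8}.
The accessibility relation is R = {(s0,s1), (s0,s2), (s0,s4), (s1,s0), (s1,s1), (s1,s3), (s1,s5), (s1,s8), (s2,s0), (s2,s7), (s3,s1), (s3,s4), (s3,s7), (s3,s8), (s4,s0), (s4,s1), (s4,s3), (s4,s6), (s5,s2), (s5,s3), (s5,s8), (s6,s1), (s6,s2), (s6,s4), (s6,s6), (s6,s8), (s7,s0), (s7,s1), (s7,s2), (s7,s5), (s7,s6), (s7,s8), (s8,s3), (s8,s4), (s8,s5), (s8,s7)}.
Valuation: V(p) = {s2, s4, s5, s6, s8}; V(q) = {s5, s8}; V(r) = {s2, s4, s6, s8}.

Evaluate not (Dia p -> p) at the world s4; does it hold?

No

At s4: Dia p -> p is true, so not (Dia p -> p) is false.
  At s4: Dia p is true, p is true, so Dia p -> p is true.
    At s4: Dia p requires p at some successor in {s0, s1, s3, s6}.
      p holds at s6, so Dia p is true at s4.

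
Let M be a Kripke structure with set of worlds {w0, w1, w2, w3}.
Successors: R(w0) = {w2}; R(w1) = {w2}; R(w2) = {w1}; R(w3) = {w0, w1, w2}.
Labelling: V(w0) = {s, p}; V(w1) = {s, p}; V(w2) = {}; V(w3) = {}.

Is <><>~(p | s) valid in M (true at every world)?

No

Recall that <>ψ holds at a world iff ψ holds at some accessible world.
Let φ = <><>~(p | s). Evaluate φ at each world:
  w0 (successors {w2}): φ is false.
  w1 (successors {w2}): φ is false.
  w2 (successors {w1}): φ is true.
  w3 (successors {w0, w1, w2}): φ is true.
Detail at w0 (counterexample):
  At w0: <><>~(p | s) requires <>~(p | s) at some successor in {w2}.
    At w2: <>~(p | s) is false.
  So <><>~(p | s) is false at w0.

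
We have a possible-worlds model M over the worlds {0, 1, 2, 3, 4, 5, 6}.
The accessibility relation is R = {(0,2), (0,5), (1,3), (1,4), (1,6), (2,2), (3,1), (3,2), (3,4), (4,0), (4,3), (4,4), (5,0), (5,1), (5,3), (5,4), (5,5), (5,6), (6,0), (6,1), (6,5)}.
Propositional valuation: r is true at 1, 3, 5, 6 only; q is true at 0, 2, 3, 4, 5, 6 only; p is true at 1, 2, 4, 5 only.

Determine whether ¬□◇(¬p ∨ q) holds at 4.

At 4: □◇(¬p ∨ q) is true, so ¬□◇(¬p ∨ q) is false.
  At 4: □◇(¬p ∨ q) requires ◇(¬p ∨ q) at every successor {0, 3, 4}.
      At 0: ◇(¬p ∨ q) requires ¬p ∨ q at some successor in {2, 5}.
        ¬p ∨ q holds at 2, so ◇(¬p ∨ q) is true at 0.
      At 3: ◇(¬p ∨ q) requires ¬p ∨ q at some successor in {1, 2, 4}.
        ¬p ∨ q holds at 2, so ◇(¬p ∨ q) is true at 3.
      At 4: ◇(¬p ∨ q) requires ¬p ∨ q at some successor in {0, 3, 4}.
        ¬p ∨ q holds at 0, so ◇(¬p ∨ q) is true at 4.
  So □◇(¬p ∨ q) is true at 4.

No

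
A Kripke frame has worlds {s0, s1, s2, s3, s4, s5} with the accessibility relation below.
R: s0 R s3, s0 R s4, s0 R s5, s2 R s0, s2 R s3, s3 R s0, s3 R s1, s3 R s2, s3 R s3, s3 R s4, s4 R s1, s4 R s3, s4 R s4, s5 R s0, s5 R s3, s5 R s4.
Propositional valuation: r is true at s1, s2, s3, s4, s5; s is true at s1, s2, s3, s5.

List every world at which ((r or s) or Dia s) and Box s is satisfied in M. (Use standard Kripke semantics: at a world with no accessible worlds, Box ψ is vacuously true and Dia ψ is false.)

s1

Let φ = ((r or s) or Dia s) and Box s. Evaluate φ at each world:
  s0 (successors {s3, s4, s5}): φ is false.
  s1 (successors ∅): φ is true.
  s2 (successors {s0, s3}): φ is false.
  s3 (successors {s0, s1, s2, s3, s4}): φ is false.
  s4 (successors {s1, s3, s4}): φ is false.
  s5 (successors {s0, s3, s4}): φ is false.
For instance, at s3:
  At s3: (r or s) or Dia s is true, Box s is false, so ((r or s) or Dia s) and Box s is false.
    At s3: r or s is true, Dia s is true, so (r or s) or Dia s is true.
      At s3: Dia s requires s at some successor in {s0, s1, s2, s3, s4}.
        s holds at s1, so Dia s is true at s3.
    At s3: Box s requires s at every successor {s0, s1, s2, s3, s4}.
      s fails at s0, so Box s is false at s3.
Satisfying worlds: {s1}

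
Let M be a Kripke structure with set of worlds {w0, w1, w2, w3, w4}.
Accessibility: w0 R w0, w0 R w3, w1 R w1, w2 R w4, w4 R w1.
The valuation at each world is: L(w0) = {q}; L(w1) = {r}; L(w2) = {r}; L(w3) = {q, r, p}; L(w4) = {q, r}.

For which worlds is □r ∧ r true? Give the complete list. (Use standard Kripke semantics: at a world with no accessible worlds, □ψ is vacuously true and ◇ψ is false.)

Let φ = □r ∧ r. Evaluate φ at each world:
  w0 (successors {w0, w3}): φ is false.
  w1 (successors {w1}): φ is true.
  w2 (successors {w4}): φ is true.
  w3 (successors ∅): φ is true.
  w4 (successors {w1}): φ is true.
For instance, at w4:
  At w4: □r is true, r is true, so □r ∧ r is true.
    At w4: □r requires r at every successor {w1}.
      At w1: r is true.
    So □r is true at w4.
Satisfying worlds: {w1, w2, w3, w4}

w1, w2, w3, w4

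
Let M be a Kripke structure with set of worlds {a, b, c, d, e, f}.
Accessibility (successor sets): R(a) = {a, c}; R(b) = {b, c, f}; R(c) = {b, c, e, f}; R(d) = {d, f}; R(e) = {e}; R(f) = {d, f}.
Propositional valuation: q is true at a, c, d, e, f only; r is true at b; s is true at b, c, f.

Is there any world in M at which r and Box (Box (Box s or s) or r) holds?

No

Let φ = r and Box (Box (Box s or s) or r). Evaluate φ at each world:
  a (successors {a, c}): φ is false.
  b (successors {b, c, f}): φ is false.
  c (successors {b, c, e, f}): φ is false.
  d (successors {d, f}): φ is false.
  e (successors {e}): φ is false.
  f (successors {d, f}): φ is false.
For instance, at c:
  At c: r is false, Box (Box (Box s or s) or r) is false, so r and Box (Box (Box s or s) or r) is false.
    At c: Box (Box (Box s or s) or r) requires Box (Box s or s) or r at every successor {b, c, e, f}.
      Box (Box s or s) or r fails at c, so Box (Box (Box s or s) or r) is false at c.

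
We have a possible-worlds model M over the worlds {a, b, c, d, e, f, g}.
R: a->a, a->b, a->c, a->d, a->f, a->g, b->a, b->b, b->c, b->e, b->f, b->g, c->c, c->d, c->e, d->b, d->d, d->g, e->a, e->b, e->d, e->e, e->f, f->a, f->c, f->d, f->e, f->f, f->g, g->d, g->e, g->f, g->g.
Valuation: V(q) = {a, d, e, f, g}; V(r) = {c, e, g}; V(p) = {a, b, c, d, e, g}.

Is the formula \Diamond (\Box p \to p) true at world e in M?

Yes

Recall that \Box ψ holds at a world iff ψ holds at every accessible world, and \Diamond ψ holds iff ψ holds at some accessible world.
At e: \Diamond (\Box p \to p) requires \Box p \to p at some successor in {a, b, d, e, f}.
  \Box p \to p holds at a, so \Diamond (\Box p \to p) is true at e.
    At a: \Box p is false, p is true, so \Box p \to p is true.
      At a: \Box p requires p at every successor {a, b, c, d, f, g}.
        p fails at f, so \Box p is false at a.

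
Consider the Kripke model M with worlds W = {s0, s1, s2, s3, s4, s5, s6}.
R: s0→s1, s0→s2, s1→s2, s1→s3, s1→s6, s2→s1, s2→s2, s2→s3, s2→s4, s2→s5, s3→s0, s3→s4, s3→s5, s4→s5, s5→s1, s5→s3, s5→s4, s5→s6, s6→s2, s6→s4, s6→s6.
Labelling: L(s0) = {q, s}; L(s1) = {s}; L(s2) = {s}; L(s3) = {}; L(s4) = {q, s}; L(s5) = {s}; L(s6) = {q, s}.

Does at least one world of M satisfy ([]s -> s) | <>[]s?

Yes

Let φ = ([]s -> s) | <>[]s. Evaluate φ at each world:
  s0 (successors {s1, s2}): φ is true.
  s1 (successors {s2, s3, s6}): φ is true.
  s2 (successors {s1, s2, s3, s4, s5}): φ is true.
  s3 (successors {s0, s4, s5}): φ is true.
  s4 (successors {s5}): φ is true.
  s5 (successors {s1, s3, s4, s6}): φ is true.
  s6 (successors {s2, s4, s6}): φ is true.
Detail at s0 (witness):
  At s0: []s -> s is true, <>[]s is false, so ([]s -> s) | <>[]s is true.
    At s0: []s is true, s is true, so []s -> s is true.
      At s0: []s requires s at every successor {s1, s2}.
        At s1: s is true.
        At s2: s is true.
      So []s is true at s0.
    At s0: <>[]s requires []s at some successor in {s1, s2}.
      At s1: []s is false.
      At s2: []s is false.
    So <>[]s is false at s0.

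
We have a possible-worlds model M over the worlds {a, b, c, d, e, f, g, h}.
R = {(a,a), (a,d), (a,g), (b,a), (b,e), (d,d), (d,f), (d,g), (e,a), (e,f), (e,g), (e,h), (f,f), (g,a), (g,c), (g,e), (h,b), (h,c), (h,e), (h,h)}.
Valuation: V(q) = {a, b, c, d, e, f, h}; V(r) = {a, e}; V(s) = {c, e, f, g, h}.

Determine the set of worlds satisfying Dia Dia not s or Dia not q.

Recall that Dia ψ holds at a world iff ψ holds at some accessible world.
Let φ = Dia Dia not s or Dia not q. Evaluate φ at each world:
  a (successors {a, d, g}): φ is true.
  b (successors {a, e}): φ is true.
  c (successors ∅): φ is false.
  d (successors {d, f, g}): φ is true.
  e (successors {a, f, g, h}): φ is true.
  f (successors {f}): φ is false.
  g (successors {a, c, e}): φ is true.
  h (successors {b, c, e, h}): φ is true.
For instance, at f:
  At f: Dia Dia not s is false, Dia not q is false, so Dia Dia not s or Dia not q is false.
    At f: Dia Dia not s requires Dia not s at some successor in {f}.
      At f: Dia not s is false.
    So Dia Dia not s is false at f.
    At f: Dia not q requires not q at some successor in {f}.
      At f: not q is false.
    So Dia not q is false at f.
Satisfying worlds: {a, b, d, e, g, h}

a, b, d, e, g, h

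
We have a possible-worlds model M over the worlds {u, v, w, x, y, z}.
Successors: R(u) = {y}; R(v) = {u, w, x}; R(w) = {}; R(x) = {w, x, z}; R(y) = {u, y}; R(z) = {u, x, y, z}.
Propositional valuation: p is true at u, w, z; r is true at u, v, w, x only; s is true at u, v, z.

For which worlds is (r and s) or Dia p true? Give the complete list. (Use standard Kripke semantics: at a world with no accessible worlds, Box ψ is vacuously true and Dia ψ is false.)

Let φ = (r and s) or Dia p. Evaluate φ at each world:
  u (successors {y}): φ is true.
  v (successors {u, w, x}): φ is true.
  w (successors ∅): φ is false.
  x (successors {w, x, z}): φ is true.
  y (successors {u, y}): φ is true.
  z (successors {u, x, y, z}): φ is true.
For instance, at y:
  At y: r and s is false, Dia p is true, so (r and s) or Dia p is true.
    At y: Dia p requires p at some successor in {u, y}.
      p holds at u, so Dia p is true at y.
Satisfying worlds: {u, v, x, y, z}

u, v, x, y, z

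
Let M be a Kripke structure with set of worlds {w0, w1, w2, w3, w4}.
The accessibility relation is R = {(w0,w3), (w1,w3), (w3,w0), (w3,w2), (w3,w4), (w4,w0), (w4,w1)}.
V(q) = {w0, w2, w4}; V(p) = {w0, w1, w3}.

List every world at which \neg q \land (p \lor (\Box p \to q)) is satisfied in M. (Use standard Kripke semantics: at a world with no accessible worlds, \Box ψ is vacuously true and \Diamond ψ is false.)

w1, w3

Recall that \Box ψ holds at a world iff ψ holds at every accessible world, and \Diamond ψ holds iff ψ holds at some accessible world.
Let φ = \neg q \land (p \lor (\Box p \to q)). Evaluate φ at each world:
  w0 (successors {w3}): φ is false.
  w1 (successors {w3}): φ is true.
  w2 (successors ∅): φ is false.
  w3 (successors {w0, w2, w4}): φ is true.
  w4 (successors {w0, w1}): φ is false.
For instance, at w3:
  At w3: \neg q is true, p \lor (\Box p \to q) is true, so \neg q \land (p \lor (\Box p \to q)) is true.
    At w3: p is true, \Box p \to q is true, so p \lor (\Box p \to q) is true.
      At w3: \Box p is false, q is false, so \Box p \to q is true.
Satisfying worlds: {w1, w3}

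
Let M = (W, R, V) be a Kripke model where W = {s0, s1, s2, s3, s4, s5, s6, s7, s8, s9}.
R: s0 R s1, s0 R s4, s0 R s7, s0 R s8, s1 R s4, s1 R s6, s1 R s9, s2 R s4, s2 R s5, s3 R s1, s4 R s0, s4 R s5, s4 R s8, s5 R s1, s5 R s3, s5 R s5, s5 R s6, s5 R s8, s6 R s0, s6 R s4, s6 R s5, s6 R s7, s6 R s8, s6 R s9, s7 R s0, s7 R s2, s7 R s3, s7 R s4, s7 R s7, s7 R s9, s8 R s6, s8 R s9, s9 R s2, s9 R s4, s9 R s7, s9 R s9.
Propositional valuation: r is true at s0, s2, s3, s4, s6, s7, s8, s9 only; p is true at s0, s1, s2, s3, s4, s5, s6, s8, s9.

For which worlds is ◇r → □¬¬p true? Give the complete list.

s1, s2, s3, s4, s5, s8

Let φ = ◇r → □¬¬p. Evaluate φ at each world:
  s0 (successors {s1, s4, s7, s8}): φ is false.
  s1 (successors {s4, s6, s9}): φ is true.
  s2 (successors {s4, s5}): φ is true.
  s3 (successors {s1}): φ is true.
  s4 (successors {s0, s5, s8}): φ is true.
  s5 (successors {s1, s3, s5, s6, s8}): φ is true.
  s6 (successors {s0, s4, s5, s7, s8, s9}): φ is false.
  s7 (successors {s0, s2, s3, s4, s7, s9}): φ is false.
  s8 (successors {s6, s9}): φ is true.
  s9 (successors {s2, s4, s7, s9}): φ is false.
For instance, at s7:
  At s7: ◇r is true, □¬¬p is false, so ◇r → □¬¬p is false.
    At s7: ◇r requires r at some successor in {s0, s2, s3, s4, s7, s9}.
      r holds at s0, so ◇r is true at s7.
    At s7: □¬¬p requires ¬¬p at every successor {s0, s2, s3, s4, s7, s9}.
      ¬¬p fails at s7, so □¬¬p is false at s7.
Satisfying worlds: {s1, s2, s3, s4, s5, s8}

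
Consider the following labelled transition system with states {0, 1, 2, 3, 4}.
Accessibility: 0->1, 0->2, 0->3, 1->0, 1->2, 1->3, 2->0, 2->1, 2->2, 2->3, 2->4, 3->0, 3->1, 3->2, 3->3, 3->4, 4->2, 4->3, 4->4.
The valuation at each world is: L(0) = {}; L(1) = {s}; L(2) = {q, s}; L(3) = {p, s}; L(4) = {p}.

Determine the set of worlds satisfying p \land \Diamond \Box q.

none

Let φ = p \land \Diamond \Box q. Evaluate φ at each world:
  0 (successors {1, 2, 3}): φ is false.
  1 (successors {0, 2, 3}): φ is false.
  2 (successors {0, 1, 2, 3, 4}): φ is false.
  3 (successors {0, 1, 2, 3, 4}): φ is false.
  4 (successors {2, 3, 4}): φ is false.
For instance, at 0:
  At 0: p is false, \Diamond \Box q is false, so p \land \Diamond \Box q is false.
    At 0: \Diamond \Box q requires \Box q at some successor in {1, 2, 3}.
      At 1: \Box q is false.
      At 2: \Box q is false.
      At 3: \Box q is false.
    So \Diamond \Box q is false at 0.
Satisfying worlds: none.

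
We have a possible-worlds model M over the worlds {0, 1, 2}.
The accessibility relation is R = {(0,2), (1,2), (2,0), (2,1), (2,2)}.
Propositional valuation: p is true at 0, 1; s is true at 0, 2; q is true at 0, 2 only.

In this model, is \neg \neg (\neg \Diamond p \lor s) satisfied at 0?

At 0: \neg (\neg \Diamond p \lor s) is false, so \neg \neg (\neg \Diamond p \lor s) is true.
  At 0: \neg \Diamond p \lor s is true, so \neg (\neg \Diamond p \lor s) is false.
    At 0: \neg \Diamond p is true, s is true, so \neg \Diamond p \lor s is true.
      At 0: \Diamond p is false, so \neg \Diamond p is true.

Yes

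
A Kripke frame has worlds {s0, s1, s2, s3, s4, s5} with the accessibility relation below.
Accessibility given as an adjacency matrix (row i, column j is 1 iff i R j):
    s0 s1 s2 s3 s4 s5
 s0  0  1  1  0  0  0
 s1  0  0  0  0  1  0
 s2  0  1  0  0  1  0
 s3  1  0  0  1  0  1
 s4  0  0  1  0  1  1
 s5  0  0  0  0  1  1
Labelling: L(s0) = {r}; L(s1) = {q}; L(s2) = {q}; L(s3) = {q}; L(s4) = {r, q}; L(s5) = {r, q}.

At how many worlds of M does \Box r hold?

2

Recall that \Box ψ holds at a world iff ψ holds at every accessible world, and \Diamond ψ holds iff ψ holds at some accessible world.
Let φ = \Box r. Evaluate φ at each world:
  s0 (successors {s1, s2}): φ is false.
  s1 (successors {s4}): φ is true.
  s2 (successors {s1, s4}): φ is false.
  s3 (successors {s0, s3, s5}): φ is false.
  s4 (successors {s2, s4, s5}): φ is false.
  s5 (successors {s4, s5}): φ is true.
For instance, at s4:
  At s4: \Box r requires r at every successor {s2, s4, s5}.
    r fails at s2, so \Box r is false at s4.
Satisfying worlds: {s1, s5}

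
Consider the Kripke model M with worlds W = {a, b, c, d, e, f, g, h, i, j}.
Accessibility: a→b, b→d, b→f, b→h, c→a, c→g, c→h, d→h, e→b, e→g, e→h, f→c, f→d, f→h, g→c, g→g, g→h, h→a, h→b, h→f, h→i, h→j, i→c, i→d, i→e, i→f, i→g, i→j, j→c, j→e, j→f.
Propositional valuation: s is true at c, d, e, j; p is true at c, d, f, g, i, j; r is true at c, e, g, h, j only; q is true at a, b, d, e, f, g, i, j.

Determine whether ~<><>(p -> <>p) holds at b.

No

Recall that <>ψ holds at a world iff ψ holds at some accessible world.
At b: <><>(p -> <>p) is true, so ~<><>(p -> <>p) is false.
  At b: <><>(p -> <>p) requires <>(p -> <>p) at some successor in {d, f, h}.
    <>(p -> <>p) holds at d, so <><>(p -> <>p) is true at b.
      At d: <>(p -> <>p) requires p -> <>p at some successor in {h}.
        p -> <>p holds at h, so <>(p -> <>p) is true at d.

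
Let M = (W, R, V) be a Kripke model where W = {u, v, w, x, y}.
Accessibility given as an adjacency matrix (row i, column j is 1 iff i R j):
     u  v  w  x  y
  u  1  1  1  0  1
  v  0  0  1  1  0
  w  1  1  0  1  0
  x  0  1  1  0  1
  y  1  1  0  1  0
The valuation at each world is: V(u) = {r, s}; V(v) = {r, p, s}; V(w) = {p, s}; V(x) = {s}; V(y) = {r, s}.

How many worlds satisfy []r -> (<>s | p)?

5

Recall that []ψ holds at a world iff ψ holds at every accessible world, and <>ψ holds iff ψ holds at some accessible world.
Let φ = []r -> (<>s | p). Evaluate φ at each world:
  u (successors {u, v, w, y}): φ is true.
  v (successors {w, x}): φ is true.
  w (successors {u, v, x}): φ is true.
  x (successors {v, w, y}): φ is true.
  y (successors {u, v, x}): φ is true.
For instance, at w:
  At w: []r is false, <>s | p is true, so []r -> (<>s | p) is true.
    At w: []r requires r at every successor {u, v, x}.
      r fails at x, so []r is false at w.
    At w: <>s is true, p is true, so <>s | p is true.
      At w: <>s requires s at some successor in {u, v, x}.
        s holds at u, so <>s is true at w.
Satisfying worlds: {u, v, w, x, y}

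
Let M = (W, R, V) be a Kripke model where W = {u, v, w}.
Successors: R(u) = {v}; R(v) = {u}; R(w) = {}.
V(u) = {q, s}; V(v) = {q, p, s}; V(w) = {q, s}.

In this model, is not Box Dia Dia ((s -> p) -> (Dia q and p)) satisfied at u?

At u: Box Dia Dia ((s -> p) -> (Dia q and p)) is true, so not Box Dia Dia ((s -> p) -> (Dia q and p)) is false.
  At u: Box Dia Dia ((s -> p) -> (Dia q and p)) requires Dia Dia ((s -> p) -> (Dia q and p)) at every successor {v}.
      At v: Dia Dia ((s -> p) -> (Dia q and p)) requires Dia ((s -> p) -> (Dia q and p)) at some successor in {u}.
        Dia ((s -> p) -> (Dia q and p)) holds at u, so Dia Dia ((s -> p) -> (Dia q and p)) is true at v.
  So Box Dia Dia ((s -> p) -> (Dia q and p)) is true at u.

No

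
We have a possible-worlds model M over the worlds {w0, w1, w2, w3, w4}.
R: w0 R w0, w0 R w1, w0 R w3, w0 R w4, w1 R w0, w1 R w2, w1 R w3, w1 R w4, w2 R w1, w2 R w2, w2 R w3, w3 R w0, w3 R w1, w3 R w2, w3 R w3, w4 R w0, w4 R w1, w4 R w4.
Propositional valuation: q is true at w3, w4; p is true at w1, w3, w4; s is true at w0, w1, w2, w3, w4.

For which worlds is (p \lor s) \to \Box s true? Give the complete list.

w0, w1, w2, w3, w4

Recall that \Box ψ holds at a world iff ψ holds at every accessible world, and \Diamond ψ holds iff ψ holds at some accessible world.
Let φ = (p \lor s) \to \Box s. Evaluate φ at each world:
  w0 (successors {w0, w1, w3, w4}): φ is true.
  w1 (successors {w0, w2, w3, w4}): φ is true.
  w2 (successors {w1, w2, w3}): φ is true.
  w3 (successors {w0, w1, w2, w3}): φ is true.
  w4 (successors {w0, w1, w4}): φ is true.
For instance, at w4:
  At w4: p \lor s is true, \Box s is true, so (p \lor s) \to \Box s is true.
    At w4: \Box s requires s at every successor {w0, w1, w4}.
      At w0: s is true.
      At w1: s is true.
      At w4: s is true.
    So \Box s is true at w4.
Satisfying worlds: {w0, w1, w2, w3, w4}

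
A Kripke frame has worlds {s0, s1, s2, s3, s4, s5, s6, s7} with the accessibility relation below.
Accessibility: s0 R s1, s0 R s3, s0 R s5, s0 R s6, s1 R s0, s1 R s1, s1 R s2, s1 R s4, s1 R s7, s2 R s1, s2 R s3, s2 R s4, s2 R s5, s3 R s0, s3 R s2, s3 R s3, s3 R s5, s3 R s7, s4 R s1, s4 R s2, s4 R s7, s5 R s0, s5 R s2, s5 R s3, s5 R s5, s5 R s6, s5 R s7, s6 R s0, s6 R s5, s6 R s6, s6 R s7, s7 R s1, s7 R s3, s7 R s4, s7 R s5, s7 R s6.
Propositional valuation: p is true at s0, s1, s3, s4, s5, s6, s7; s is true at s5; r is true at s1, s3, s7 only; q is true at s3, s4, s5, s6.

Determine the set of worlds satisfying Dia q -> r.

Let φ = Dia q -> r. Evaluate φ at each world:
  s0 (successors {s1, s3, s5, s6}): φ is false.
  s1 (successors {s0, s1, s2, s4, s7}): φ is true.
  s2 (successors {s1, s3, s4, s5}): φ is false.
  s3 (successors {s0, s2, s3, s5, s7}): φ is true.
  s4 (successors {s1, s2, s7}): φ is true.
  s5 (successors {s0, s2, s3, s5, s6, s7}): φ is false.
  s6 (successors {s0, s5, s6, s7}): φ is false.
  s7 (successors {s1, s3, s4, s5, s6}): φ is true.
For instance, at s5:
  At s5: Dia q is true, r is false, so Dia q -> r is false.
    At s5: Dia q requires q at some successor in {s0, s2, s3, s5, s6, s7}.
      q holds at s3, so Dia q is true at s5.
Satisfying worlds: {s1, s3, s4, s7}

s1, s3, s4, s7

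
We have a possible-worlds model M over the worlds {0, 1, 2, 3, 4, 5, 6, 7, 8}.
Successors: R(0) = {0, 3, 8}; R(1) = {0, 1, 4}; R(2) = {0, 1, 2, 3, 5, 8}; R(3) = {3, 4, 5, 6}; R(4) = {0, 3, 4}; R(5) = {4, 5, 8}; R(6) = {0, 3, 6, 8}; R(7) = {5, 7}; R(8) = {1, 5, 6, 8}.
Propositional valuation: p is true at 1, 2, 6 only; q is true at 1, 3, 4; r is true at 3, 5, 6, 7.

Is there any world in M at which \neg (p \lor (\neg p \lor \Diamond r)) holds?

Let φ = \neg (p \lor (\neg p \lor \Diamond r)). Evaluate φ at each world:
  0 (successors {0, 3, 8}): φ is false.
  1 (successors {0, 1, 4}): φ is false.
  2 (successors {0, 1, 2, 3, 5, 8}): φ is false.
  3 (successors {3, 4, 5, 6}): φ is false.
  4 (successors {0, 3, 4}): φ is false.
  5 (successors {4, 5, 8}): φ is false.
  6 (successors {0, 3, 6, 8}): φ is false.
  7 (successors {5, 7}): φ is false.
  8 (successors {1, 5, 6, 8}): φ is false.
For instance, at 2:
  At 2: p \lor (\neg p \lor \Diamond r) is true, so \neg (p \lor (\neg p \lor \Diamond r)) is false.
    At 2: p is true, \neg p \lor \Diamond r is true, so p \lor (\neg p \lor \Diamond r) is true.
      At 2: \neg p is false, \Diamond r is true, so \neg p \lor \Diamond r is true.

No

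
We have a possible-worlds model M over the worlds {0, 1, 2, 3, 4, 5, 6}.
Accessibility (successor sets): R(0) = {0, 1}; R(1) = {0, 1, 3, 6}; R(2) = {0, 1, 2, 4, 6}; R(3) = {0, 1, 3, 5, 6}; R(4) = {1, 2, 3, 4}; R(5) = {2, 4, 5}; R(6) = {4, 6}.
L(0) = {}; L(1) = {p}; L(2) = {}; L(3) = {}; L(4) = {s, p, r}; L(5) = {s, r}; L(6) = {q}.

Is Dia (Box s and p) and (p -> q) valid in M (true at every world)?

No

Let φ = Dia (Box s and p) and (p -> q). Evaluate φ at each world:
  0 (successors {0, 1}): φ is false.
  1 (successors {0, 1, 3, 6}): φ is false.
  2 (successors {0, 1, 2, 4, 6}): φ is false.
  3 (successors {0, 1, 3, 5, 6}): φ is false.
  4 (successors {1, 2, 3, 4}): φ is false.
  5 (successors {2, 4, 5}): φ is false.
  6 (successors {4, 6}): φ is false.
Detail at 0 (counterexample):
  At 0: Dia (Box s and p) is false, p -> q is true, so Dia (Box s and p) and (p -> q) is false.
    At 0: Dia (Box s and p) requires Box s and p at some successor in {0, 1}.
      At 0: Box s and p is false.
      At 1: Box s and p is false.
    So Dia (Box s and p) is false at 0.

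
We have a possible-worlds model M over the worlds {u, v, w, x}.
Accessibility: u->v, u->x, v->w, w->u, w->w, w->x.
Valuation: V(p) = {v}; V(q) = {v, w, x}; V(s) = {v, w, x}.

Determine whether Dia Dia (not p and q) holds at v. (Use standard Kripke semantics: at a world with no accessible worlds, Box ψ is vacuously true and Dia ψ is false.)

Yes

At v: Dia Dia (not p and q) requires Dia (not p and q) at some successor in {w}.
  Dia (not p and q) holds at w, so Dia Dia (not p and q) is true at v.
    At w: Dia (not p and q) requires not p and q at some successor in {u, w, x}.
      not p and q holds at w, so Dia (not p and q) is true at w.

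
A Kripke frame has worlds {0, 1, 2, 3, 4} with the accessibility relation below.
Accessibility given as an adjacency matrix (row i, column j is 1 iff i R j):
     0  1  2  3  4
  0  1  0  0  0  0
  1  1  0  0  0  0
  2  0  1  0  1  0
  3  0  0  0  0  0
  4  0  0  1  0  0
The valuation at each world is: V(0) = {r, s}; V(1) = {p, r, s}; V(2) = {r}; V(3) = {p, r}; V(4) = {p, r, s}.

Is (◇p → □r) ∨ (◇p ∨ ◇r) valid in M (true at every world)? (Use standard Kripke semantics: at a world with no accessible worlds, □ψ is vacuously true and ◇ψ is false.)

Let φ = (◇p → □r) ∨ (◇p ∨ ◇r). Evaluate φ at each world:
  0 (successors {0}): φ is true.
  1 (successors {0}): φ is true.
  2 (successors {1, 3}): φ is true.
  3 (successors ∅): φ is true.
  4 (successors {2}): φ is true.
For instance, at 1:
  At 1: ◇p → □r is true, ◇p ∨ ◇r is true, so (◇p → □r) ∨ (◇p ∨ ◇r) is true.
    At 1: ◇p is false, □r is true, so ◇p → □r is true.
      At 1: ◇p requires p at some successor in {0}.
        At 0: p is false.
      So ◇p is false at 1.
      At 1: □r requires r at every successor {0}.
        At 0: r is true.
      So □r is true at 1.
    At 1: ◇p is false, ◇r is true, so ◇p ∨ ◇r is true.
      At 1: ◇p requires p at some successor in {0}.
        At 0: p is false.
      So ◇p is false at 1.
      At 1: ◇r requires r at some successor in {0}.
        r holds at 0, so ◇r is true at 1.

Yes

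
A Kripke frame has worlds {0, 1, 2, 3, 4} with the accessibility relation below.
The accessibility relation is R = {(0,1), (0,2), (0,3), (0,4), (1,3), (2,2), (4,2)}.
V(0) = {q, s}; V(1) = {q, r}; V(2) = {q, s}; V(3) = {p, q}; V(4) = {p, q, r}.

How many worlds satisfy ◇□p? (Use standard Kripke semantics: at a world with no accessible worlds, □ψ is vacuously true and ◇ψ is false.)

2

Let φ = ◇□p. Evaluate φ at each world:
  0 (successors {1, 2, 3, 4}): φ is true.
  1 (successors {3}): φ is true.
  2 (successors {2}): φ is false.
  3 (successors ∅): φ is false.
  4 (successors {2}): φ is false.
For instance, at 4:
  At 4: ◇□p requires □p at some successor in {2}.
    At 2: □p is false.
  So ◇□p is false at 4.
Satisfying worlds: {0, 1}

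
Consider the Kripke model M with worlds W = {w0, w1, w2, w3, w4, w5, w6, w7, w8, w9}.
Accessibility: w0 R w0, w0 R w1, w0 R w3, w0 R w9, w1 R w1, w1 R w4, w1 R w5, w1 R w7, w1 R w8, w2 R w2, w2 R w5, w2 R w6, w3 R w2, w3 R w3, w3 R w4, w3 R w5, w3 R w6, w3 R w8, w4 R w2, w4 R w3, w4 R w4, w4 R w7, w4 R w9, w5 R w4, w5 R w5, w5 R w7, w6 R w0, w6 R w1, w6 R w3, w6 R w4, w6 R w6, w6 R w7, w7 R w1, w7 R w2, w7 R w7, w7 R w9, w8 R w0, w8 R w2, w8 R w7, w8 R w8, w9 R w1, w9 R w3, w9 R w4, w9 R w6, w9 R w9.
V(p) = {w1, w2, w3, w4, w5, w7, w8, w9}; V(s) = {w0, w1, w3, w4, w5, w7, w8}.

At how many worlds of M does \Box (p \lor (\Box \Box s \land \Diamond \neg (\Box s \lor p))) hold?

4

Let φ = \Box (p \lor (\Box \Box s \land \Diamond \neg (\Box s \lor p))). Evaluate φ at each world:
  w0 (successors {w0, w1, w3, w9}): φ is false.
  w1 (successors {w1, w4, w5, w7, w8}): φ is true.
  w2 (successors {w2, w5, w6}): φ is false.
  w3 (successors {w2, w3, w4, w5, w6, w8}): φ is false.
  w4 (successors {w2, w3, w4, w7, w9}): φ is true.
  w5 (successors {w4, w5, w7}): φ is true.
  w6 (successors {w0, w1, w3, w4, w6, w7}): φ is false.
  w7 (successors {w1, w2, w7, w9}): φ is true.
  w8 (successors {w0, w2, w7, w8}): φ is false.
  w9 (successors {w1, w3, w4, w6, w9}): φ is false.
For instance, at w2:
  At w2: \Box (p \lor (\Box \Box s \land \Diamond \neg (\Box s \lor p))) requires p \lor (\Box \Box s \land \Diamond \neg (\Box s \lor p)) at every successor {w2, w5, w6}.
    p \lor (\Box \Box s \land \Diamond \neg (\Box s \lor p)) fails at w6, so \Box (p \lor (\Box \Box s \land \Diamond \neg (\Box s \lor p))) is false at w2.
      At w6: p is false, \Box \Box s \land \Diamond \neg (\Box s \lor p) is false, so p \lor (\Box \Box s \land \Diamond \neg (\Box s \lor p)) is false.
Satisfying worlds: {w1, w4, w5, w7}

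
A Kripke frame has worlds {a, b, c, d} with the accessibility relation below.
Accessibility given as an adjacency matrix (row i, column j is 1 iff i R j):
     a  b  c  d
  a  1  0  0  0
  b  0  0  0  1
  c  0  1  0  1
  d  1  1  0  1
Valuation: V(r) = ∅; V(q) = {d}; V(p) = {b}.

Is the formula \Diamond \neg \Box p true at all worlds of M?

Yes

Recall that \Box ψ holds at a world iff ψ holds at every accessible world, and \Diamond ψ holds iff ψ holds at some accessible world.
Let φ = \Diamond \neg \Box p. Evaluate φ at each world:
  a (successors {a}): φ is true.
  b (successors {d}): φ is true.
  c (successors {b, d}): φ is true.
  d (successors {a, b, d}): φ is true.
For instance, at b:
  At b: \Diamond \neg \Box p requires \neg \Box p at some successor in {d}.
    \neg \Box p holds at d, so \Diamond \neg \Box p is true at b.
      At d: \Box p is false, so \neg \Box p is true.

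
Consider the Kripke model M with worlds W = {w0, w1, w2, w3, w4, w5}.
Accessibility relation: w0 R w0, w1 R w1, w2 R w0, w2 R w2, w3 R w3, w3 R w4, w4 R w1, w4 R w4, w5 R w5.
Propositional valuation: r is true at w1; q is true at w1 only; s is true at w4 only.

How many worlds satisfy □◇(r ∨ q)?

Let φ = □◇(r ∨ q). Evaluate φ at each world:
  w0 (successors {w0}): φ is false.
  w1 (successors {w1}): φ is true.
  w2 (successors {w0, w2}): φ is false.
  w3 (successors {w3, w4}): φ is false.
  w4 (successors {w1, w4}): φ is true.
  w5 (successors {w5}): φ is false.
For instance, at w0:
  At w0: □◇(r ∨ q) requires ◇(r ∨ q) at every successor {w0}.
    ◇(r ∨ q) fails at w0, so □◇(r ∨ q) is false at w0.
      At w0: ◇(r ∨ q) requires r ∨ q at some successor in {w0}.
        At w0: r ∨ q is false.
      So ◇(r ∨ q) is false at w0.
Satisfying worlds: {w1, w4}

2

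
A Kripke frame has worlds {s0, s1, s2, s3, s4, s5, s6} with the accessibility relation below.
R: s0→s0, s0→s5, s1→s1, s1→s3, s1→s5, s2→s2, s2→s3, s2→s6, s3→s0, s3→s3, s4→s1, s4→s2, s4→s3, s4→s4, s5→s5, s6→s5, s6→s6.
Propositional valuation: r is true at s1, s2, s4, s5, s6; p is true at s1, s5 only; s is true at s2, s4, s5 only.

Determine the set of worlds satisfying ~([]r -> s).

s6

Let φ = ~([]r -> s). Evaluate φ at each world:
  s0 (successors {s0, s5}): φ is false.
  s1 (successors {s1, s3, s5}): φ is false.
  s2 (successors {s2, s3, s6}): φ is false.
  s3 (successors {s0, s3}): φ is false.
  s4 (successors {s1, s2, s3, s4}): φ is false.
  s5 (successors {s5}): φ is false.
  s6 (successors {s5, s6}): φ is true.
For instance, at s5:
  At s5: []r -> s is true, so ~([]r -> s) is false.
    At s5: []r is true, s is true, so []r -> s is true.
      At s5: []r requires r at every successor {s5}.
        At s5: r is true.
      So []r is true at s5.
Satisfying worlds: {s6}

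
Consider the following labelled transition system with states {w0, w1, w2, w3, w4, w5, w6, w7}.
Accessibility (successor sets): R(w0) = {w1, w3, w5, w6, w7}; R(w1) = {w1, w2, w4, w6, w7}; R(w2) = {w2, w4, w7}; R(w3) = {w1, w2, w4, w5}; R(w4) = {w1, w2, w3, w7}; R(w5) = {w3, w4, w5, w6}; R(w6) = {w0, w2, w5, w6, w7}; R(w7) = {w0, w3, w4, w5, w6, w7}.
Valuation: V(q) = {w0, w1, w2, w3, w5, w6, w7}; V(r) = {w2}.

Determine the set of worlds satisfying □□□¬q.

Recall that □ψ holds at a world iff ψ holds at every accessible world, and ◇ψ holds iff ψ holds at some accessible world.
Let φ = □□□¬q. Evaluate φ at each world:
  w0 (successors {w1, w3, w5, w6, w7}): φ is false.
  w1 (successors {w1, w2, w4, w6, w7}): φ is false.
  w2 (successors {w2, w4, w7}): φ is false.
  w3 (successors {w1, w2, w4, w5}): φ is false.
  w4 (successors {w1, w2, w3, w7}): φ is false.
  w5 (successors {w3, w4, w5, w6}): φ is false.
  w6 (successors {w0, w2, w5, w6, w7}): φ is false.
  w7 (successors {w0, w3, w4, w5, w6, w7}): φ is false.
For instance, at w4:
  At w4: □□□¬q requires □□¬q at every successor {w1, w2, w3, w7}.
    □□¬q fails at w1, so □□□¬q is false at w4.
      At w1: □□¬q requires □¬q at every successor {w1, w2, w4, w6, w7}.
        □¬q fails at w1, so □□¬q is false at w1.
Satisfying worlds: none.

none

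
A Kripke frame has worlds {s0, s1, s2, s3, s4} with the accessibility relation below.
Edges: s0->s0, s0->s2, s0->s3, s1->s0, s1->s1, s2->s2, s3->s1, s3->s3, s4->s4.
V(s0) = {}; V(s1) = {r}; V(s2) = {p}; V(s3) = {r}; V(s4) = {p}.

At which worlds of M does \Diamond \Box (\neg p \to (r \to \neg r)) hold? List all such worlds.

Let φ = \Diamond \Box (\neg p \to (r \to \neg r)). Evaluate φ at each world:
  s0 (successors {s0, s2, s3}): φ is true.
  s1 (successors {s0, s1}): φ is false.
  s2 (successors {s2}): φ is true.
  s3 (successors {s1, s3}): φ is false.
  s4 (successors {s4}): φ is true.
For instance, at s4:
  At s4: \Diamond \Box (\neg p \to (r \to \neg r)) requires \Box (\neg p \to (r \to \neg r)) at some successor in {s4}.
    \Box (\neg p \to (r \to \neg r)) holds at s4, so \Diamond \Box (\neg p \to (r \to \neg r)) is true at s4.
      At s4: \Box (\neg p \to (r \to \neg r)) requires \neg p \to (r \to \neg r) at every successor {s4}.
        At s4: \neg p \to (r \to \neg r) is true.
      So \Box (\neg p \to (r \to \neg r)) is true at s4.
Satisfying worlds: {s0, s2, s4}

s0, s2, s4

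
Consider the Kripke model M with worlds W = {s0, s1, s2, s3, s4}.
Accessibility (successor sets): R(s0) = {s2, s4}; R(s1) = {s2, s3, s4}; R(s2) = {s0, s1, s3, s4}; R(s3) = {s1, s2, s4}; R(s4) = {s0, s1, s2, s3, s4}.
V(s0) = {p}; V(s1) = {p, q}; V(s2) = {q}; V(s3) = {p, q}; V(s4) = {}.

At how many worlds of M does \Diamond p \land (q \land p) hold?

Let φ = \Diamond p \land (q \land p). Evaluate φ at each world:
  s0 (successors {s2, s4}): φ is false.
  s1 (successors {s2, s3, s4}): φ is true.
  s2 (successors {s0, s1, s3, s4}): φ is false.
  s3 (successors {s1, s2, s4}): φ is true.
  s4 (successors {s0, s1, s2, s3, s4}): φ is false.
For instance, at s2:
  At s2: \Diamond p is true, q \land p is false, so \Diamond p \land (q \land p) is false.
    At s2: \Diamond p requires p at some successor in {s0, s1, s3, s4}.
      p holds at s0, so \Diamond p is true at s2.
Satisfying worlds: {s1, s3}

2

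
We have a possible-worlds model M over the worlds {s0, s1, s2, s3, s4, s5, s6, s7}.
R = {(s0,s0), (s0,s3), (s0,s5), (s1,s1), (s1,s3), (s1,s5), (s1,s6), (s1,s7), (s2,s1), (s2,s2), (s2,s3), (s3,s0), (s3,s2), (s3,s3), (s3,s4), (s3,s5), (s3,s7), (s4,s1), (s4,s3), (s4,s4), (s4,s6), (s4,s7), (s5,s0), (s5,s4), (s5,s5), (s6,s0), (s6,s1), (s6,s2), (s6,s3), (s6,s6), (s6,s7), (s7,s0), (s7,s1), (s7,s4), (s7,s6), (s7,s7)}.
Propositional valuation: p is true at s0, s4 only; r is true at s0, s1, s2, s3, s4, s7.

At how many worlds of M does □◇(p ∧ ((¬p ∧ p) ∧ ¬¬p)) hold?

Recall that □ψ holds at a world iff ψ holds at every accessible world, and ◇ψ holds iff ψ holds at some accessible world.
Let φ = □◇(p ∧ ((¬p ∧ p) ∧ ¬¬p)). Evaluate φ at each world:
  s0 (successors {s0, s3, s5}): φ is false.
  s1 (successors {s1, s3, s5, s6, s7}): φ is false.
  s2 (successors {s1, s2, s3}): φ is false.
  s3 (successors {s0, s2, s3, s4, s5, s7}): φ is false.
  s4 (successors {s1, s3, s4, s6, s7}): φ is false.
  s5 (successors {s0, s4, s5}): φ is false.
  s6 (successors {s0, s1, s2, s3, s6, s7}): φ is false.
  s7 (successors {s0, s1, s4, s6, s7}): φ is false.
For instance, at s3:
  At s3: □◇(p ∧ ((¬p ∧ p) ∧ ¬¬p)) requires ◇(p ∧ ((¬p ∧ p) ∧ ¬¬p)) at every successor {s0, s2, s3, s4, s5, s7}.
    ◇(p ∧ ((¬p ∧ p) ∧ ¬¬p)) fails at s0, so □◇(p ∧ ((¬p ∧ p) ∧ ¬¬p)) is false at s3.
      At s0: ◇(p ∧ ((¬p ∧ p) ∧ ¬¬p)) requires p ∧ ((¬p ∧ p) ∧ ¬¬p) at some successor in {s0, s3, s5}.
        At s0: p ∧ ((¬p ∧ p) ∧ ¬¬p) is false.
        At s3: p ∧ ((¬p ∧ p) ∧ ¬¬p) is false.
        At s5: p ∧ ((¬p ∧ p) ∧ ¬¬p) is false.
      So ◇(p ∧ ((¬p ∧ p) ∧ ¬¬p)) is false at s0.
Satisfying worlds: none.

0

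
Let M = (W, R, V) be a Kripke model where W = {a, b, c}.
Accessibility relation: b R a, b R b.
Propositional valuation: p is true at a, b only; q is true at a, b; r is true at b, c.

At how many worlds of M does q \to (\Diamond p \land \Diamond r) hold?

2

Let φ = q \to (\Diamond p \land \Diamond r). Evaluate φ at each world:
  a (successors ∅): φ is false.
  b (successors {a, b}): φ is true.
  c (successors ∅): φ is true.
For instance, at b:
  At b: q is true, \Diamond p \land \Diamond r is true, so q \to (\Diamond p \land \Diamond r) is true.
    At b: \Diamond p is true, \Diamond r is true, so \Diamond p \land \Diamond r is true.
      At b: \Diamond p requires p at some successor in {a, b}.
        p holds at a, so \Diamond p is true at b.
      At b: \Diamond r requires r at some successor in {a, b}.
        r holds at b, so \Diamond r is true at b.
Satisfying worlds: {b, c}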